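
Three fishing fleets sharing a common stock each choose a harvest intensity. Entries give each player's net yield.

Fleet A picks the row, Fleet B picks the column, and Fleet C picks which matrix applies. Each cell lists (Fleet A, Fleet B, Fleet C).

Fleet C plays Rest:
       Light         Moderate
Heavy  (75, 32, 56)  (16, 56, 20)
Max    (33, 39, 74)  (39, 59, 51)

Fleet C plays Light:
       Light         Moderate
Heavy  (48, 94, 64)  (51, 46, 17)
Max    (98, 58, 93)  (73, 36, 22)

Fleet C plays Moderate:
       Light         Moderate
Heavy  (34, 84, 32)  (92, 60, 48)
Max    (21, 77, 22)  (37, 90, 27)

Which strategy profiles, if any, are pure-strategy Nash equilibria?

Pure-strategy Nash equilibria: (Max, Light, Light), (Max, Moderate, Rest)

Mark each player's best response to every combination of opponents' strategies; a profile where every player is best-responding is a pure Nash equilibrium.
Fleet A against (Light, Rest): payoffs 75, 33 → best response Heavy.
Fleet A against (Light, Light): payoffs 48, 98 → best response Max.
Fleet A against (Light, Moderate): payoffs 34, 21 → best response Heavy.
Fleet A against (Moderate, Rest): payoffs 16, 39 → best response Max.
Fleet A against (Moderate, Light): payoffs 51, 73 → best response Max.
Fleet A against (Moderate, Moderate): payoffs 92, 37 → best response Heavy.
Fleet B against (Heavy, Rest): payoffs 32, 56 → best response Moderate.
Fleet B against (Heavy, Light): payoffs 94, 46 → best response Light.
Fleet B against (Heavy, Moderate): payoffs 84, 60 → best response Light.
Fleet B against (Max, Rest): payoffs 39, 59 → best response Moderate.
Fleet B against (Max, Light): payoffs 58, 36 → best response Light.
Fleet B against (Max, Moderate): payoffs 77, 90 → best response Moderate.
Fleet C against (Heavy, Light): payoffs 56, 64, 32 → best response Light.
Fleet C against (Heavy, Moderate): payoffs 20, 17, 48 → best response Moderate.
Fleet C against (Max, Light): payoffs 74, 93, 22 → best response Light.
Fleet C against (Max, Moderate): payoffs 51, 22, 27 → best response Rest.
Mutual best responses: (Max, Light, Light); (Max, Moderate, Rest).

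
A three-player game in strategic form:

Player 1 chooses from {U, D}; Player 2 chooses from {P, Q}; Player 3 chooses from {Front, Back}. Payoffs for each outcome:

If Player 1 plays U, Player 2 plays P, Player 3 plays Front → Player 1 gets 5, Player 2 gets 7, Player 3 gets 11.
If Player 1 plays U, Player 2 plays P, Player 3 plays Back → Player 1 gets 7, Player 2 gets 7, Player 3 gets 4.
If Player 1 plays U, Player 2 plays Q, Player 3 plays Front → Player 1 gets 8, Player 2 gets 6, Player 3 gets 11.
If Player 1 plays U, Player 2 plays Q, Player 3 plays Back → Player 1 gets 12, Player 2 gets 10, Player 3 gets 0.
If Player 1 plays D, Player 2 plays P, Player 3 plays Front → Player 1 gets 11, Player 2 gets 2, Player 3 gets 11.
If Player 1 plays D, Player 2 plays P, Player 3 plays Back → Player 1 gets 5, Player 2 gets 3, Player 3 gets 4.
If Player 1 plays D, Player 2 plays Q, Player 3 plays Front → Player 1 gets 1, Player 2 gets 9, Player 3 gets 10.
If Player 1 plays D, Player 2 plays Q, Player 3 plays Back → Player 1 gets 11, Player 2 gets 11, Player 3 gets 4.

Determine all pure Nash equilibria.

none

For each strategy profile, look for a profitable unilateral deviation.
(U, P, Front): Player 1 can switch to D (5 → 11). Not NE.
(U, P, Back): Player 2 can switch to Q (7 → 10). Not NE.
(U, Q, Front): Player 2 can switch to P (6 → 7). Not NE.
(U, Q, Back): Player 3 can switch to Front (0 → 11). Not NE.
(D, P, Front): Player 2 can switch to Q (2 → 9). Not NE.
(D, P, Back): Player 1 can switch to U (5 → 7). Not NE.
(D, Q, Front): Player 1 can switch to U (1 → 8). Not NE.
(D, Q, Back): Player 1 can switch to U (11 → 12). Not NE.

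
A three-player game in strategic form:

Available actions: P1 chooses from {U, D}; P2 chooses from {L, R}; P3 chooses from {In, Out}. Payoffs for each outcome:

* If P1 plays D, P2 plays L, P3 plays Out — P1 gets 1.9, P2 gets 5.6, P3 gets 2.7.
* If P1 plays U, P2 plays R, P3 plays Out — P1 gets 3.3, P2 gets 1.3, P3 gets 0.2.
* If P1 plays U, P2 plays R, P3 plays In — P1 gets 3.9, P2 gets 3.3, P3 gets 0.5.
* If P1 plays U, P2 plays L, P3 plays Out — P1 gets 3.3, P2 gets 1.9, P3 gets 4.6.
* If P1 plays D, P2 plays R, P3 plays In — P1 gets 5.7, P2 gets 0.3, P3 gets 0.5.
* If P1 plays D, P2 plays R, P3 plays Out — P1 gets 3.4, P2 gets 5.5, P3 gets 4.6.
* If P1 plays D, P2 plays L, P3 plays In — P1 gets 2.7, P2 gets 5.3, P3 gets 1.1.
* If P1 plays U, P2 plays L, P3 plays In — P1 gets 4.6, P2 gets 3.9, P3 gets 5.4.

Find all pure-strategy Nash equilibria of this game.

Pure NE: (U, L, In)

(U, L, In): P1 gets 4.6, best alternative 2.7; P2 gets 3.9, best alternative 3.3; P3 gets 5.4, best alternative 4.6. No profitable deviation — NE.
(U, L, Out): P3 can switch to In (4.6 → 5.4). Not NE.
(U, R, In): P1 can switch to D (3.9 → 5.7). Not NE.
(U, R, Out): P1 can switch to D (3.3 → 3.4). Not NE.
(D, L, In): P1 can switch to U (2.7 → 4.6). Not NE.
(D, L, Out): P1 can switch to U (1.9 → 3.3). Not NE.
(D, R, In): P2 can switch to L (0.3 → 5.3). Not NE.
(D, R, Out): P2 can switch to L (5.5 → 5.6). Not NE.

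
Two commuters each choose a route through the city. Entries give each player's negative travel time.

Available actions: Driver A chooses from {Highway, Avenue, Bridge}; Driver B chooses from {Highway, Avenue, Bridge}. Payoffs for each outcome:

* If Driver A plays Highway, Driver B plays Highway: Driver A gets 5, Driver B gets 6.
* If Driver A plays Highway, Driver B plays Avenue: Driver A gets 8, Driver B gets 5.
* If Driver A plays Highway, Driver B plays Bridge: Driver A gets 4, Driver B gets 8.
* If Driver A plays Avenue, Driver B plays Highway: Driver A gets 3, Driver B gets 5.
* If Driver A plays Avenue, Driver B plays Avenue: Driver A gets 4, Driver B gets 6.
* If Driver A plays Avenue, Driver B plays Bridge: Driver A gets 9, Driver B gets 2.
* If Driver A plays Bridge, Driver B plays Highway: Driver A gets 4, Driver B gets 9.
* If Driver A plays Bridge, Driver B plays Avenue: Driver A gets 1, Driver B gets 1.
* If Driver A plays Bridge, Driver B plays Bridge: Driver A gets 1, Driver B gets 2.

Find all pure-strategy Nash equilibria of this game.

none

For each strategy profile, look for a profitable unilateral deviation.
(Highway, Highway): Driver B can switch to Bridge (6 → 8). Not NE.
(Highway, Avenue): Driver B can switch to Highway (5 → 6). Not NE.
(Highway, Bridge): Driver A can switch to Avenue (4 → 9). Not NE.
(Avenue, Highway): Driver A can switch to Highway (3 → 5). Not NE.
(Avenue, Avenue): Driver A can switch to Highway (4 → 8). Not NE.
(Avenue, Bridge): Driver B can switch to Highway (2 → 5). Not NE.
(Bridge, Highway): Driver A can switch to Highway (4 → 5). Not NE.
(Bridge, Avenue): Driver A can switch to Highway (1 → 8). Not NE.
(The remaining 1 profile has a profitable deviation by the same check.)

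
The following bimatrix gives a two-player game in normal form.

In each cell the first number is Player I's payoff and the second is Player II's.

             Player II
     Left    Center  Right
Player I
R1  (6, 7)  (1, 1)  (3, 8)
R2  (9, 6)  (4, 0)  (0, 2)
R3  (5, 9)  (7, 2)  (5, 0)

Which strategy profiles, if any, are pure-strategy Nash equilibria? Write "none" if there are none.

Player I against Left: payoffs 6, 9, 5 → best response R2.
Player I against Center: payoffs 1, 4, 7 → best response R3.
Player I against Right: payoffs 3, 0, 5 → best response R3.
Player II against R1: payoffs 7, 1, 8 → best response Right.
Player II against R2: payoffs 6, 0, 2 → best response Left.
Player II against R3: payoffs 9, 2, 0 → best response Left.
Mutual best responses: (R2, Left).

(R2, Left)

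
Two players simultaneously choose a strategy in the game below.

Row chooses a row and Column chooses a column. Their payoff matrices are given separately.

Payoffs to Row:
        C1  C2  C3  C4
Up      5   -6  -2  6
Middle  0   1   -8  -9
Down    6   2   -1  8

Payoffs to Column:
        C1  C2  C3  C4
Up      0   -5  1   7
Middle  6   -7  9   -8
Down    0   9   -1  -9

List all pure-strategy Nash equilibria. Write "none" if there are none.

Row against C1: payoffs 5, 0, 6 → best response Down.
Row against C2: payoffs -6, 1, 2 → best response Down.
Row against C3: payoffs -2, -8, -1 → best response Down.
Row against C4: payoffs 6, -9, 8 → best response Down.
Column against Up: payoffs 0, -5, 1, 7 → best response C4.
Column against Middle: payoffs 6, -7, 9, -8 → best response C3.
Column against Down: payoffs 0, 9, -1, -9 → best response C2.
Mutual best responses: (Down, C2).

Pure NE: (Down, C2)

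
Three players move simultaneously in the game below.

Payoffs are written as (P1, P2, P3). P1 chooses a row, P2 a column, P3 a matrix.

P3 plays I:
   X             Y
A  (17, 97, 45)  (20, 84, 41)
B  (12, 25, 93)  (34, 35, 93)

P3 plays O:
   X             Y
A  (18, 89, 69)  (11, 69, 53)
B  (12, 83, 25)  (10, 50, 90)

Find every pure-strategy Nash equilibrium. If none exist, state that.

(A, X, O) and (B, Y, I)

(A, X, I): P3 can switch to O (45 → 69). Not NE.
(A, X, O): P1 gets 18, best alternative 12; P2 gets 89, best alternative 69; P3 gets 69, best alternative 45. No profitable deviation — NE.
(A, Y, I): P1 can switch to B (20 → 34). Not NE.
(A, Y, O): P2 can switch to X (69 → 89). Not NE.
(B, X, I): P1 can switch to A (12 → 17). Not NE.
(B, X, O): P1 can switch to A (12 → 18). Not NE.
(B, Y, I): P1 gets 34, best alternative 20; P2 gets 35, best alternative 25; P3 gets 93, best alternative 90. No profitable deviation — NE.
(B, Y, O): P1 can switch to A (10 → 11). Not NE.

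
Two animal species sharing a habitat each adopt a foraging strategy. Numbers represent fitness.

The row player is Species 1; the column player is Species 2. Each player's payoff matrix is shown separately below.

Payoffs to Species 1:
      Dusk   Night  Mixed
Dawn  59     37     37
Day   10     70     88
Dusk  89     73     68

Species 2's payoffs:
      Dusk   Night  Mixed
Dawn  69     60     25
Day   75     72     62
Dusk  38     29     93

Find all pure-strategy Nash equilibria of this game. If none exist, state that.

(Dawn, Dusk): Species 1 can switch to Dusk (59 → 89). Not NE.
(Dawn, Night): Species 1 can switch to Day (37 → 70). Not NE.
(Dawn, Mixed): Species 1 can switch to Day (37 → 88). Not NE.
(Day, Dusk): Species 1 can switch to Dawn (10 → 59). Not NE.
(Day, Night): Species 1 can switch to Dusk (70 → 73). Not NE.
(Day, Mixed): Species 2 can switch to Dusk (62 → 75). Not NE.
(The remaining 3 profiles each have a profitable deviation by the same check.)

This game has no pure Nash equilibrium.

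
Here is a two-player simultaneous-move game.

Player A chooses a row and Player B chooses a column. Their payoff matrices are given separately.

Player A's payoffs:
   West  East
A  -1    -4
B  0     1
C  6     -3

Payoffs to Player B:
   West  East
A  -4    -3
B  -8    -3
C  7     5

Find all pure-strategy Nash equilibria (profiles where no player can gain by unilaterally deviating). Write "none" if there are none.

The pure Nash equilibria are (B, East) and (C, West).

(A, West): Player A can switch to B (-1 → 0). Not NE.
(A, East): Player A can switch to B (-4 → 1). Not NE.
(B, West): Player A can switch to C (0 → 6). Not NE.
(B, East): Player A gets 1, best alternative -3; Player B gets -3, best alternative -8. No profitable deviation — NE.
(C, West): Player A gets 6, best alternative 0; Player B gets 7, best alternative 5. No profitable deviation — NE.
(C, East): Player A can switch to B (-3 → 1). Not NE.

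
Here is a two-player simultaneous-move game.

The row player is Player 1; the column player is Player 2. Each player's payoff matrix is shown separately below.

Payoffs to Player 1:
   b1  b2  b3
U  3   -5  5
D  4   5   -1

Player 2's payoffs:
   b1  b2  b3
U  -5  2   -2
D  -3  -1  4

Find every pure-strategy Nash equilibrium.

none

Player 1 against b1: payoffs 3, 4 → best response D.
Player 1 against b2: payoffs -5, 5 → best response D.
Player 1 against b3: payoffs 5, -1 → best response U.
Player 2 against U: payoffs -5, 2, -2 → best response b2.
Player 2 against D: payoffs -3, -1, 4 → best response b3.
No profile is a mutual best response for all players.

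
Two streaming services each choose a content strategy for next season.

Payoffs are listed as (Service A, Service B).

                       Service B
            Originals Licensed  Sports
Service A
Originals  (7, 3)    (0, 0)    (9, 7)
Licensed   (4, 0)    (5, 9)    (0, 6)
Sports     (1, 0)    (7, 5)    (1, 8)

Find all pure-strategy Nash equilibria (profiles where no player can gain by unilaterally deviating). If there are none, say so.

The unique pure-strategy Nash equilibrium is (Originals, Sports).

(Originals, Originals): Service B can switch to Sports (3 → 7). Not NE.
(Originals, Licensed): Service A can switch to Licensed (0 → 5). Not NE.
(Originals, Sports): Service A gets 9, best alternative 1; Service B gets 7, best alternative 3. No profitable deviation — NE.
(Licensed, Originals): Service A can switch to Originals (4 → 7). Not NE.
(Licensed, Licensed): Service A can switch to Sports (5 → 7). Not NE.
(Licensed, Sports): Service A can switch to Originals (0 → 9). Not NE.
(Sports, Originals): Service A can switch to Originals (1 → 7). Not NE.
(Sports, Licensed): Service B can switch to Sports (5 → 8). Not NE.
(Sports, Sports): Service A can switch to Originals (1 → 9). Not NE.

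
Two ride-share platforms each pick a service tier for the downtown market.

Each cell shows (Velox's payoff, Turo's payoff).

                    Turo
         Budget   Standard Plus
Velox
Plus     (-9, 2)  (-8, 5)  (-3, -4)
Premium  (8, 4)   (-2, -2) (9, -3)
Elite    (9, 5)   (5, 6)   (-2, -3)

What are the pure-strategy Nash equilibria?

Pure NE: (Elite, Standard)

Mark each player's best response to every combination of opponents' strategies; a profile where every player is best-responding is a pure Nash equilibrium.
Velox against Budget: payoffs -9, 8, 9 → best response Elite.
Velox against Standard: payoffs -8, -2, 5 → best response Elite.
Velox against Plus: payoffs -3, 9, -2 → best response Premium.
Turo against Plus: payoffs 2, 5, -4 → best response Standard.
Turo against Premium: payoffs 4, -2, -3 → best response Budget.
Turo against Elite: payoffs 5, 6, -3 → best response Standard.
Mutual best responses: (Elite, Standard).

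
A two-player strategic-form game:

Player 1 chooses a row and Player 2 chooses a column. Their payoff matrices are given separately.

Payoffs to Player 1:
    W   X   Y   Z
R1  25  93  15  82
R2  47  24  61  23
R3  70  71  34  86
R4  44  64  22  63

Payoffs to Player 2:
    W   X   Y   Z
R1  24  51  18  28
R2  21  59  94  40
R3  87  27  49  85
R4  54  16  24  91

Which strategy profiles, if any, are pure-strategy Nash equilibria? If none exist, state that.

Pure-strategy Nash equilibria: (R1, X); (R2, Y); (R3, W)

For each strategy profile, look for a profitable unilateral deviation.
(R1, W): Player 1 can switch to R2 (25 → 47). Not NE.
(R1, X): Player 1 gets 93, best alternative 71; Player 2 gets 51, best alternative 28. No profitable deviation — NE.
(R1, Y): Player 1 can switch to R2 (15 → 61). Not NE.
(R1, Z): Player 1 can switch to R3 (82 → 86). Not NE.
(R2, W): Player 1 can switch to R3 (47 → 70). Not NE.
(R2, X): Player 1 can switch to R1 (24 → 93). Not NE.
(R2, Y): Player 1 gets 61, best alternative 34; Player 2 gets 94, best alternative 59. No profitable deviation — NE.
(R2, Z): Player 1 can switch to R1 (23 → 82). Not NE.
(R3, W): Player 1 gets 70, best alternative 47; Player 2 gets 87, best alternative 85. No profitable deviation — NE.
(R3, X): Player 1 can switch to R1 (71 → 93). Not NE.
(R3, Y): Player 1 can switch to R2 (34 → 61). Not NE.
(The remaining 5 profiles each have a profitable deviation by the same check.)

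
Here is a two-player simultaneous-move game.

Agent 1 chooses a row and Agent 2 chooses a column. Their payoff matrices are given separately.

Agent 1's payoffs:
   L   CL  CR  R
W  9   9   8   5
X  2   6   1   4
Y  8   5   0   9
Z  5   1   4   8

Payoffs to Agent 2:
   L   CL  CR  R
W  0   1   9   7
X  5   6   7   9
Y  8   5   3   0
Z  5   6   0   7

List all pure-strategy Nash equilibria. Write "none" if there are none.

Agent 1 against L: payoffs 9, 2, 8, 5 → best response W.
Agent 1 against CL: payoffs 9, 6, 5, 1 → best response W.
Agent 1 against CR: payoffs 8, 1, 0, 4 → best response W.
Agent 1 against R: payoffs 5, 4, 9, 8 → best response Y.
Agent 2 against W: payoffs 0, 1, 9, 7 → best response CR.
Agent 2 against X: payoffs 5, 6, 7, 9 → best response R.
Agent 2 against Y: payoffs 8, 5, 3, 0 → best response L.
Agent 2 against Z: payoffs 5, 6, 0, 7 → best response R.
Mutual best responses: (W, CR).

Pure NE: (W, CR)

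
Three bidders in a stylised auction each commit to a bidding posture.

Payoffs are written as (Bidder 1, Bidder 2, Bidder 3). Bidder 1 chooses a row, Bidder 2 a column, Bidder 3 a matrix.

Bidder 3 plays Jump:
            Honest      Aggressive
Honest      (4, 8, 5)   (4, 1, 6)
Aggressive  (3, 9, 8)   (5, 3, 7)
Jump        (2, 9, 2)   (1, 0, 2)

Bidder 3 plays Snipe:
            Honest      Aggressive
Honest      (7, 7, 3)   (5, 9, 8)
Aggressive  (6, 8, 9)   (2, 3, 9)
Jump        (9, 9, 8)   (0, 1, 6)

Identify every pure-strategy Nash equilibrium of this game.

(Honest, Honest, Jump), (Honest, Aggressive, Snipe), (Jump, Honest, Snipe)

Bidder 1 against (Honest, Jump): payoffs 4, 3, 2 → best response Honest.
Bidder 1 against (Honest, Snipe): payoffs 7, 6, 9 → best response Jump.
Bidder 1 against (Aggressive, Jump): payoffs 4, 5, 1 → best response Aggressive.
Bidder 1 against (Aggressive, Snipe): payoffs 5, 2, 0 → best response Honest.
Bidder 2 against (Honest, Jump): payoffs 8, 1 → best response Honest.
Bidder 2 against (Honest, Snipe): payoffs 7, 9 → best response Aggressive.
Bidder 2 against (Aggressive, Jump): payoffs 9, 3 → best response Honest.
Bidder 2 against (Aggressive, Snipe): payoffs 8, 3 → best response Honest.
Bidder 2 against (Jump, Jump): payoffs 9, 0 → best response Honest.
Bidder 2 against (Jump, Snipe): payoffs 9, 1 → best response Honest.
Bidder 3 against (Honest, Honest): payoffs 5, 3 → best response Jump.
Bidder 3 against (Honest, Aggressive): payoffs 6, 8 → best response Snipe.
Bidder 3 against (Aggressive, Honest): payoffs 8, 9 → best response Snipe.
Bidder 3 against (Aggressive, Aggressive): payoffs 7, 9 → best response Snipe.
Bidder 3 against (Jump, Honest): payoffs 2, 8 → best response Snipe.
Bidder 3 against (Jump, Aggressive): payoffs 2, 6 → best response Snipe.
Mutual best responses: (Honest, Honest, Jump); (Honest, Aggressive, Snipe); (Jump, Honest, Snipe).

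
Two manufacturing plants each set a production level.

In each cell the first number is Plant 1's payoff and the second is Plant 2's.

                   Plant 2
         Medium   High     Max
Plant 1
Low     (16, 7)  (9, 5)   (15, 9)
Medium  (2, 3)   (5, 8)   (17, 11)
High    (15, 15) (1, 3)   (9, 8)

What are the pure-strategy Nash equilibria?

Plant 1 against Medium: payoffs 16, 2, 15 → best response Low.
Plant 1 against High: payoffs 9, 5, 1 → best response Low.
Plant 1 against Max: payoffs 15, 17, 9 → best response Medium.
Plant 2 against Low: payoffs 7, 5, 9 → best response Max.
Plant 2 against Medium: payoffs 3, 8, 11 → best response Max.
Plant 2 against High: payoffs 15, 3, 8 → best response Medium.
Mutual best responses: (Medium, Max).

The unique pure-strategy Nash equilibrium is (Medium, Max).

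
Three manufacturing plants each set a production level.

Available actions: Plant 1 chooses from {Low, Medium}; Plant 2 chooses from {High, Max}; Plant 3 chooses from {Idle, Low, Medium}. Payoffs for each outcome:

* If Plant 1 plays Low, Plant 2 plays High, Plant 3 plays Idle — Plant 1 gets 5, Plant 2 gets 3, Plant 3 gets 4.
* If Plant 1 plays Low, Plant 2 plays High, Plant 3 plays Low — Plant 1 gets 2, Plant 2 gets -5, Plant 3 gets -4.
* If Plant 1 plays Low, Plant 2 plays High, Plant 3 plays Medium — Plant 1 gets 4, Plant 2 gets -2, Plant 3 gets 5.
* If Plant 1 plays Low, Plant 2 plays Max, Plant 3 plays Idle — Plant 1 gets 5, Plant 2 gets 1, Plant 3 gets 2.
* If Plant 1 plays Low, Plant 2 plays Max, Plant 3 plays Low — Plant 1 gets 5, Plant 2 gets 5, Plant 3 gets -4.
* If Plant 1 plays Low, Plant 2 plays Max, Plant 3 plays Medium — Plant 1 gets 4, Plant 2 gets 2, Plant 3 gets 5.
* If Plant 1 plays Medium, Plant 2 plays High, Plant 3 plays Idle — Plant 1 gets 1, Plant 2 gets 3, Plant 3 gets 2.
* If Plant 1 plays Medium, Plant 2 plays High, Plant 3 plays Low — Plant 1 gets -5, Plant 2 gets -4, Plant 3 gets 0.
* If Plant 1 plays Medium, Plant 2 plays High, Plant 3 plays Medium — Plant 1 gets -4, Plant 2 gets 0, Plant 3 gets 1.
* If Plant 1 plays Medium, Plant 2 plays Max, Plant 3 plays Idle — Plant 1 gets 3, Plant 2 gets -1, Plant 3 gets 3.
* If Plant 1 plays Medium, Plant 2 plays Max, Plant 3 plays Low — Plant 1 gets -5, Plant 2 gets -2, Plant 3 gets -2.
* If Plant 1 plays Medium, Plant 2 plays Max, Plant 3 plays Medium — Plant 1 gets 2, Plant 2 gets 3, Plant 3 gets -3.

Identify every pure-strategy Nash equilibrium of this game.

Pure NE: (Low, Max, Medium)

Plant 1 against (High, Idle): payoffs 5, 1 → best response Low.
Plant 1 against (High, Low): payoffs 2, -5 → best response Low.
Plant 1 against (High, Medium): payoffs 4, -4 → best response Low.
Plant 1 against (Max, Idle): payoffs 5, 3 → best response Low.
Plant 1 against (Max, Low): payoffs 5, -5 → best response Low.
Plant 1 against (Max, Medium): payoffs 4, 2 → best response Low.
Plant 2 against (Low, Idle): payoffs 3, 1 → best response High.
Plant 2 against (Low, Low): payoffs -5, 5 → best response Max.
Plant 2 against (Low, Medium): payoffs -2, 2 → best response Max.
Plant 2 against (Medium, Idle): payoffs 3, -1 → best response High.
Plant 2 against (Medium, Low): payoffs -4, -2 → best response Max.
Plant 2 against (Medium, Medium): payoffs 0, 3 → best response Max.
Plant 3 against (Low, High): payoffs 4, -4, 5 → best response Medium.
Plant 3 against (Low, Max): payoffs 2, -4, 5 → best response Medium.
Plant 3 against (Medium, High): payoffs 2, 0, 1 → best response Idle.
Plant 3 against (Medium, Max): payoffs 3, -2, -3 → best response Idle.
Mutual best responses: (Low, Max, Medium).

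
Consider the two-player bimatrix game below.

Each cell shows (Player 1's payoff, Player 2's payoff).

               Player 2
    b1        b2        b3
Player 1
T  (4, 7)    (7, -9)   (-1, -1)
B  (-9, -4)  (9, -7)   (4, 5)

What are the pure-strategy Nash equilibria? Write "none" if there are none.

(T, b1) and (B, b3)

For each player, find the best response to each opponent profile; mutual best responses are the pure NE.
Player 1 against b1: payoffs 4, -9 → best response T.
Player 1 against b2: payoffs 7, 9 → best response B.
Player 1 against b3: payoffs -1, 4 → best response B.
Player 2 against T: payoffs 7, -9, -1 → best response b1.
Player 2 against B: payoffs -4, -7, 5 → best response b3.
Mutual best responses: (T, b1); (B, b3).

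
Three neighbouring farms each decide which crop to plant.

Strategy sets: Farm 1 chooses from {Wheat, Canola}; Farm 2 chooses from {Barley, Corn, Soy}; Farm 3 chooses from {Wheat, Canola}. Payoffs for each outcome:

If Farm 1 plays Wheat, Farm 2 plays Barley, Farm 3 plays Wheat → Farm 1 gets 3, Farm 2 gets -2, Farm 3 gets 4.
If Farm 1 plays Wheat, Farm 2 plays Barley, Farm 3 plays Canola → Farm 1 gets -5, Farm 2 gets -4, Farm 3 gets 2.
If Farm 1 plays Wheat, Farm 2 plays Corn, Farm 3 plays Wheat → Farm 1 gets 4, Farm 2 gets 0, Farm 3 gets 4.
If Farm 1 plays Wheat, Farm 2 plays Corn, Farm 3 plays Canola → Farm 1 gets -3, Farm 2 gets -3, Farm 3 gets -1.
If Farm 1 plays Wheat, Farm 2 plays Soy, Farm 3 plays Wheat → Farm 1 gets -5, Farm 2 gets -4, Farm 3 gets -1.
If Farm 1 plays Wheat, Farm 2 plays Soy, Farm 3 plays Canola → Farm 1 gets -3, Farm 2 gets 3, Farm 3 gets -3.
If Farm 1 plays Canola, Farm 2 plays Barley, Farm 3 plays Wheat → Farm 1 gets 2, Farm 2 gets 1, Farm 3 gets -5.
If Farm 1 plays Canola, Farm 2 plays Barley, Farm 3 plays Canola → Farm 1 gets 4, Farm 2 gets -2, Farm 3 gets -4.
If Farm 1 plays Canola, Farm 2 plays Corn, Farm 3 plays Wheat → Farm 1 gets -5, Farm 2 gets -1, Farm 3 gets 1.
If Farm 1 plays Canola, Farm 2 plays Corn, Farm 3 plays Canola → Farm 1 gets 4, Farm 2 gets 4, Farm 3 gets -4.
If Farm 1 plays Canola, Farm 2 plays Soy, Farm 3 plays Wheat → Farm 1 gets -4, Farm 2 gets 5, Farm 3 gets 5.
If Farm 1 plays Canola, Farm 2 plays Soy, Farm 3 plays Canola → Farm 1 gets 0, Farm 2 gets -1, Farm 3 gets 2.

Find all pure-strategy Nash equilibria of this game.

Mark each player's best response to every combination of opponents' strategies; a profile where every player is best-responding is a pure Nash equilibrium.
Farm 1 against (Barley, Wheat): payoffs 3, 2 → best response Wheat.
Farm 1 against (Barley, Canola): payoffs -5, 4 → best response Canola.
Farm 1 against (Corn, Wheat): payoffs 4, -5 → best response Wheat.
Farm 1 against (Corn, Canola): payoffs -3, 4 → best response Canola.
Farm 1 against (Soy, Wheat): payoffs -5, -4 → best response Canola.
Farm 1 against (Soy, Canola): payoffs -3, 0 → best response Canola.
Farm 2 against (Wheat, Wheat): payoffs -2, 0, -4 → best response Corn.
Farm 2 against (Wheat, Canola): payoffs -4, -3, 3 → best response Soy.
Farm 2 against (Canola, Wheat): payoffs 1, -1, 5 → best response Soy.
Farm 2 against (Canola, Canola): payoffs -2, 4, -1 → best response Corn.
Farm 3 against (Wheat, Barley): payoffs 4, 2 → best response Wheat.
Farm 3 against (Wheat, Corn): payoffs 4, -1 → best response Wheat.
Farm 3 against (Wheat, Soy): payoffs -1, -3 → best response Wheat.
Farm 3 against (Canola, Barley): payoffs -5, -4 → best response Canola.
Farm 3 against (Canola, Corn): payoffs 1, -4 → best response Wheat.
Farm 3 against (Canola, Soy): payoffs 5, 2 → best response Wheat.
Mutual best responses: (Wheat, Corn, Wheat); (Canola, Soy, Wheat).

Pure-strategy Nash equilibria: (Wheat, Corn, Wheat), (Canola, Soy, Wheat)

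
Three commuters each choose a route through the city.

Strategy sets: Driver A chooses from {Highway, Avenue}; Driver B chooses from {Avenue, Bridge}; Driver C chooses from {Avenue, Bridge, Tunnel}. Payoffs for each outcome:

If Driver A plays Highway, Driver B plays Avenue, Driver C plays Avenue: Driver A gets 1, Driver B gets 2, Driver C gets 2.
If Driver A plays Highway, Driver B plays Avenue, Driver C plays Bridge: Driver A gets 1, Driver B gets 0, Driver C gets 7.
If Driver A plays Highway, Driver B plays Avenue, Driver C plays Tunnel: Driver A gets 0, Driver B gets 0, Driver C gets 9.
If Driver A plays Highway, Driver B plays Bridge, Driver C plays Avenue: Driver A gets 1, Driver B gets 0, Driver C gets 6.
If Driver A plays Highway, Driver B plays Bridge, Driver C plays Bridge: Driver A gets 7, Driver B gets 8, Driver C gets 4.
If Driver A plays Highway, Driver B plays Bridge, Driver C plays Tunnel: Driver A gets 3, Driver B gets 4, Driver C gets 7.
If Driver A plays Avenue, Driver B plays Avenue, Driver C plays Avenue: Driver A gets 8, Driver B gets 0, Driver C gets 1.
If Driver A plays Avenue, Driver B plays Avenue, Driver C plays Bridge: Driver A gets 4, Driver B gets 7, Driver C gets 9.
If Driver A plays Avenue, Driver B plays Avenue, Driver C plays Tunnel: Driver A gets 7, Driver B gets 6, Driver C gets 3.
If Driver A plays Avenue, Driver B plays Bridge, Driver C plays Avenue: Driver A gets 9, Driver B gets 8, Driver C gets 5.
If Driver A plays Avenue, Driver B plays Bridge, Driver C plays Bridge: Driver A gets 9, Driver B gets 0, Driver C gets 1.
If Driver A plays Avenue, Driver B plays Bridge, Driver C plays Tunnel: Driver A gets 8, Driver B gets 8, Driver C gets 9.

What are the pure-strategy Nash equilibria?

Check each profile: it is a Nash equilibrium iff no player can strictly gain by switching unilaterally.
(Highway, Avenue, Avenue): Driver A can switch to Avenue (1 → 8). Not NE.
(Highway, Avenue, Bridge): Driver A can switch to Avenue (1 → 4). Not NE.
(Highway, Avenue, Tunnel): Driver A can switch to Avenue (0 → 7). Not NE.
(Highway, Bridge, Avenue): Driver A can switch to Avenue (1 → 9). Not NE.
(Highway, Bridge, Bridge): Driver A can switch to Avenue (7 → 9). Not NE.
(Highway, Bridge, Tunnel): Driver A can switch to Avenue (3 → 8). Not NE.
(Avenue, Avenue, Bridge): Driver A gets 4, best alternative 1; Driver B gets 7, best alternative 0; Driver C gets 9, best alternative 3. No profitable deviation — NE.
(Avenue, Bridge, Tunnel): Driver A gets 8, best alternative 3; Driver B gets 8, best alternative 6; Driver C gets 9, best alternative 5. No profitable deviation — NE.
(The remaining 4 profiles each have a profitable deviation by the same check.)

(Avenue, Avenue, Bridge) and (Avenue, Bridge, Tunnel)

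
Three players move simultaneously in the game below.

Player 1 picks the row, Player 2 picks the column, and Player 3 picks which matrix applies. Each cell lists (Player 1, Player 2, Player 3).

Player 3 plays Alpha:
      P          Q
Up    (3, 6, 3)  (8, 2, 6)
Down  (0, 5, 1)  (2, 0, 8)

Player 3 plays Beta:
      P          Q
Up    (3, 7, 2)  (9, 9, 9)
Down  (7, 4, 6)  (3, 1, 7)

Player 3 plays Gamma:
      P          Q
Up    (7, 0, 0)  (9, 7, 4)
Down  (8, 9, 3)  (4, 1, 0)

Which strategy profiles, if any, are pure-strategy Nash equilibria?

(Up, P, Alpha) and (Up, Q, Beta) and (Down, P, Beta)

(Up, P, Alpha): Player 1 gets 3, best alternative 0; Player 2 gets 6, best alternative 2; Player 3 gets 3, best alternative 2. No profitable deviation — NE.
(Up, P, Beta): Player 1 can switch to Down (3 → 7). Not NE.
(Up, P, Gamma): Player 1 can switch to Down (7 → 8). Not NE.
(Up, Q, Alpha): Player 2 can switch to P (2 → 6). Not NE.
(Up, Q, Beta): Player 1 gets 9, best alternative 3; Player 2 gets 9, best alternative 7; Player 3 gets 9, best alternative 6. No profitable deviation — NE.
(Up, Q, Gamma): Player 3 can switch to Alpha (4 → 6). Not NE.
(Down, P, Alpha): Player 1 can switch to Up (0 → 3). Not NE.
(Down, P, Beta): Player 1 gets 7, best alternative 3; Player 2 gets 4, best alternative 1; Player 3 gets 6, best alternative 3. No profitable deviation — NE.
(Down, P, Gamma): Player 3 can switch to Beta (3 → 6). Not NE.
(Down, Q, Alpha): Player 1 can switch to Up (2 → 8). Not NE.
(Down, Q, Beta): Player 1 can switch to Up (3 → 9). Not NE.
(The remaining 1 profile has a profitable deviation by the same check.)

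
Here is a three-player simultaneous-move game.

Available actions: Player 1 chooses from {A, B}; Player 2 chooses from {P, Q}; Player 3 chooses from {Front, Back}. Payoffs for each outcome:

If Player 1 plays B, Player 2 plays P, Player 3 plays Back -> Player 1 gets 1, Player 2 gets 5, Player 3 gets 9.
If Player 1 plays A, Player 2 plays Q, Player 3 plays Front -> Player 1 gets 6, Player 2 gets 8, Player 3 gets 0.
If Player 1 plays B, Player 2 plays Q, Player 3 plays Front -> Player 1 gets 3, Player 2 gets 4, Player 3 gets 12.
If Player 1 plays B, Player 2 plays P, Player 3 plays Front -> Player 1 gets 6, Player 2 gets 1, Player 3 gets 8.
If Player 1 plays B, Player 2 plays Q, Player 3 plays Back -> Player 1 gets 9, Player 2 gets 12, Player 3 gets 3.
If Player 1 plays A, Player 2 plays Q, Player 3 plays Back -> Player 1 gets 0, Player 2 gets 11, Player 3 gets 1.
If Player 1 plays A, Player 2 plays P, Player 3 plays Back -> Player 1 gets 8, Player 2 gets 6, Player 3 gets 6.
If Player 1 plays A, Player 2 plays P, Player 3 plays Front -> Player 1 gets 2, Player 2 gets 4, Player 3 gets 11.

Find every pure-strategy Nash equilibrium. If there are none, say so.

No pure-strategy Nash equilibrium.

(A, P, Front): Player 1 can switch to B (2 → 6). Not NE.
(A, P, Back): Player 2 can switch to Q (6 → 11). Not NE.
(A, Q, Front): Player 3 can switch to Back (0 → 1). Not NE.
(A, Q, Back): Player 1 can switch to B (0 → 9). Not NE.
(B, P, Front): Player 2 can switch to Q (1 → 4). Not NE.
(B, P, Back): Player 1 can switch to A (1 → 8). Not NE.
(The remaining 2 profiles each have a profitable deviation by the same check.)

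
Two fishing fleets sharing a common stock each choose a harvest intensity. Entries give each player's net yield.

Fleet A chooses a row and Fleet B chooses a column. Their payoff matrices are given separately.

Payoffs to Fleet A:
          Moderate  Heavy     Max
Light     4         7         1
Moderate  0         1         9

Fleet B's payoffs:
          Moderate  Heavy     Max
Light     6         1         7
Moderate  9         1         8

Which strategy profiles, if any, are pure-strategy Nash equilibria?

(Light, Moderate): Fleet B can switch to Max (6 → 7). Not NE.
(Light, Heavy): Fleet B can switch to Moderate (1 → 6). Not NE.
(Light, Max): Fleet A can switch to Moderate (1 → 9). Not NE.
(Moderate, Moderate): Fleet A can switch to Light (0 → 4). Not NE.
(Moderate, Heavy): Fleet A can switch to Light (1 → 7). Not NE.
(Moderate, Max): Fleet B can switch to Moderate (8 → 9). Not NE.

No pure-strategy Nash equilibrium.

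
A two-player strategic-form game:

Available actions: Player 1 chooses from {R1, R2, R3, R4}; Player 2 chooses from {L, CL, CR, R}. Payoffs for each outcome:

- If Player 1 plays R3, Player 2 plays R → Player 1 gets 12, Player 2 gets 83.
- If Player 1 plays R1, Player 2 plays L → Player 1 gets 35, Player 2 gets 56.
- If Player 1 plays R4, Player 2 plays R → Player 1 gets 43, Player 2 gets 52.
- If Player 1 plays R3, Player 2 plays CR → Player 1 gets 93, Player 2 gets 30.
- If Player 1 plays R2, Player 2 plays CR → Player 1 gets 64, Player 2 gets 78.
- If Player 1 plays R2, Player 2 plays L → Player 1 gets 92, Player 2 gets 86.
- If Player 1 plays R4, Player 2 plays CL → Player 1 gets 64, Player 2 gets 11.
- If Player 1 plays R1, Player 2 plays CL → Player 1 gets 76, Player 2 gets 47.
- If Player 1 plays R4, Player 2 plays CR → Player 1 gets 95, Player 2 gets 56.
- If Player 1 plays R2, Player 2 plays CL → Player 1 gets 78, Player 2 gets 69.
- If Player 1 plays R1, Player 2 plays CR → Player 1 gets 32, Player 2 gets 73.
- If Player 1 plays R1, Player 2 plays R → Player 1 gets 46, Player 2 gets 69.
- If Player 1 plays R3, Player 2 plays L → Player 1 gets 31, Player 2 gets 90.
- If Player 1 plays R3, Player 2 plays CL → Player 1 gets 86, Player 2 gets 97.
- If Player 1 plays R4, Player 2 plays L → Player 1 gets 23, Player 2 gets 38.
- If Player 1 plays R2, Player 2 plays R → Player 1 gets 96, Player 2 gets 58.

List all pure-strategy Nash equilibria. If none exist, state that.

For each player, find the best response to each opponent profile; mutual best responses are the pure NE.
Player 1 against L: payoffs 35, 92, 31, 23 → best response R2.
Player 1 against CL: payoffs 76, 78, 86, 64 → best response R3.
Player 1 against CR: payoffs 32, 64, 93, 95 → best response R4.
Player 1 against R: payoffs 46, 96, 12, 43 → best response R2.
Player 2 against R1: payoffs 56, 47, 73, 69 → best response CR.
Player 2 against R2: payoffs 86, 69, 78, 58 → best response L.
Player 2 against R3: payoffs 90, 97, 30, 83 → best response CL.
Player 2 against R4: payoffs 38, 11, 56, 52 → best response CR.
Mutual best responses: (R2, L); (R3, CL); (R4, CR).

Pure-strategy Nash equilibria: (R2, L) and (R3, CL) and (R4, CR)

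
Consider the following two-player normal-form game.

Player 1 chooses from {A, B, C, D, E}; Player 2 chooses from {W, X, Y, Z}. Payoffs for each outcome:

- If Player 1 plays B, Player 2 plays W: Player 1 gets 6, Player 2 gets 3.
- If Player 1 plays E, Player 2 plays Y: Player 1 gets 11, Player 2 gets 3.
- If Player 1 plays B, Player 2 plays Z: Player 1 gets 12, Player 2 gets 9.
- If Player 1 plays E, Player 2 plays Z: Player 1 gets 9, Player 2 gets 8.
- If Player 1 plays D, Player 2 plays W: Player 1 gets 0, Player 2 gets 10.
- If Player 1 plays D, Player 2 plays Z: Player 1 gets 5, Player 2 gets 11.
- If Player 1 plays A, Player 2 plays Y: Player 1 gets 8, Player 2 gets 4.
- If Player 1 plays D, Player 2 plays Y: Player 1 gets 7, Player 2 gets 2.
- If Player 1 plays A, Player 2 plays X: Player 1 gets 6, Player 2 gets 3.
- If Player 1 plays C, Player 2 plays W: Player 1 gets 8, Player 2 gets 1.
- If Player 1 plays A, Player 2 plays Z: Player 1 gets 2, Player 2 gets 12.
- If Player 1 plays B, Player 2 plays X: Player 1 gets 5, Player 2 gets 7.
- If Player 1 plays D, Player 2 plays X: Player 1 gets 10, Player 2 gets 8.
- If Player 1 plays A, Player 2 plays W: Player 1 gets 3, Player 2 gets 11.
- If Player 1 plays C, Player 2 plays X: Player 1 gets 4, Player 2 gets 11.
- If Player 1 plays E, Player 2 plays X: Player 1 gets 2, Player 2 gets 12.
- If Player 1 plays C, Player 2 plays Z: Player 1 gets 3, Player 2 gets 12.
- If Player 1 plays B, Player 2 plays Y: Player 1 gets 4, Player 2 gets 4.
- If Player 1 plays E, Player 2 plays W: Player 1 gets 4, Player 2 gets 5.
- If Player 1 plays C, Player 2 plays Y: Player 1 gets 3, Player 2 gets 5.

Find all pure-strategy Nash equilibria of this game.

For each strategy profile, look for a profitable unilateral deviation.
(A, W): Player 1 can switch to B (3 → 6). Not NE.
(A, X): Player 1 can switch to D (6 → 10). Not NE.
(A, Y): Player 1 can switch to E (8 → 11). Not NE.
(A, Z): Player 1 can switch to B (2 → 12). Not NE.
(B, W): Player 1 can switch to C (6 → 8). Not NE.
(B, X): Player 1 can switch to A (5 → 6). Not NE.
(B, Y): Player 1 can switch to A (4 → 8). Not NE.
(B, Z): Player 1 gets 12, best alternative 9; Player 2 gets 9, best alternative 7. No profitable deviation — NE.
(C, W): Player 2 can switch to X (1 → 11). Not NE.
(The remaining 11 profiles each have a profitable deviation by the same check.)

(B, Z)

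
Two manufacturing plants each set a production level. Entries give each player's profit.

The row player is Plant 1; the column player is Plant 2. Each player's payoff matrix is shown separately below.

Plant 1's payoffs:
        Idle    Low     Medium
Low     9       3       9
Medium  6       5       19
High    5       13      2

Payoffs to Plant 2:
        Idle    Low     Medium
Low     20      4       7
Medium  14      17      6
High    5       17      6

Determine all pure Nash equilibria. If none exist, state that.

The pure Nash equilibria are (Low, Idle); (High, Low).

Mark each player's best response to every combination of opponents' strategies; a profile where every player is best-responding is a pure Nash equilibrium.
Plant 1 against Idle: payoffs 9, 6, 5 → best response Low.
Plant 1 against Low: payoffs 3, 5, 13 → best response High.
Plant 1 against Medium: payoffs 9, 19, 2 → best response Medium.
Plant 2 against Low: payoffs 20, 4, 7 → best response Idle.
Plant 2 against Medium: payoffs 14, 17, 6 → best response Low.
Plant 2 against High: payoffs 5, 17, 6 → best response Low.
Mutual best responses: (Low, Idle); (High, Low).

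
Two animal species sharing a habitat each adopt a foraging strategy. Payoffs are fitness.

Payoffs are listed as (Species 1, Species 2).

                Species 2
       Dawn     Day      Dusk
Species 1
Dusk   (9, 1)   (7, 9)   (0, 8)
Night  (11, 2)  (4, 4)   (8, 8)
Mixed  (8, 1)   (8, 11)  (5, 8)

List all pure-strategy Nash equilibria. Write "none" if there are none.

Pure-strategy Nash equilibria: (Night, Dusk) and (Mixed, Day)

(Dusk, Dawn): Species 1 can switch to Night (9 → 11). Not NE.
(Dusk, Day): Species 1 can switch to Mixed (7 → 8). Not NE.
(Dusk, Dusk): Species 1 can switch to Night (0 → 8). Not NE.
(Night, Dawn): Species 2 can switch to Day (2 → 4). Not NE.
(Night, Day): Species 1 can switch to Dusk (4 → 7). Not NE.
(Night, Dusk): Species 1 gets 8, best alternative 5; Species 2 gets 8, best alternative 4. No profitable deviation — NE.
(Mixed, Dawn): Species 1 can switch to Dusk (8 → 9). Not NE.
(Mixed, Day): Species 1 gets 8, best alternative 7; Species 2 gets 11, best alternative 8. No profitable deviation — NE.
(Mixed, Dusk): Species 1 can switch to Night (5 → 8). Not NE.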